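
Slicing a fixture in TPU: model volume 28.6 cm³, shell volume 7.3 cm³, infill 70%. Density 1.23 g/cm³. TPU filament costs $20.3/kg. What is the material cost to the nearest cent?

$0.55

Infill region: 28.6 − 7.3 → 21.3 cm³.
Infill deposited: 0.70 × 21.3 → 14.91 cm³.
Total printed volume = 7.3 + 14.91 = 22.21 cm³.
Mass = 22.21 × 1.23, so 27.3183 g.
At $20.3/kg: 27.3183/1000 × 20.3 = $0.55.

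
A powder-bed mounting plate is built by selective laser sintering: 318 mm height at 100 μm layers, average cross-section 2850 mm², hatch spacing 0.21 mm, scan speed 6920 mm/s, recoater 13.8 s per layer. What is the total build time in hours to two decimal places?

Layers = ⌈318/0.1⌉ = 3180.
Scan path per layer = 2850 / 0.21 = 13571.4 mm.
Laser time per layer = 13571.4 / 6920 = 1.9612 s.
Layer cycle = 1.9612 + 13.8 = 15.7612 s.
Build time = 3180 × 15.7612 = 50120.616 s = 13.92 hours.

13.92 hours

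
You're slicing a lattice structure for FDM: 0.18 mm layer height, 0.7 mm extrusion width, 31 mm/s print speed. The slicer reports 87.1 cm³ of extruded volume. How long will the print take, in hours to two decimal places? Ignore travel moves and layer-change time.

Extrusion cross-section = 0.18 × 0.7 = 0.126 mm².
Toolpath length = 87.1 cm³ / 0.126 mm² = 87100 / 0.126 = 691269.8 mm.
Print-move time: 691269.8 / 31 → 22299 s.
Converting: 22299 s = 6.19 hours.

6.19 hours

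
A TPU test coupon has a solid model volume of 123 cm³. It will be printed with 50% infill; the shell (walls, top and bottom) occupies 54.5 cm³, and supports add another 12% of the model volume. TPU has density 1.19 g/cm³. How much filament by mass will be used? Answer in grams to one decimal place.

123.2 g

Interior volume: 123 − 54.5 → 68.5 cm³.
Infill volume: 0.50 × 68.5 → 34.25 cm³.
Support = 0.12 × 123 = 14.76 cm³.
Total printed volume = 54.5 + 34.25 + 14.76, so 103.51 cm³.
Mass: 103.51 × 1.19 → 123.1769 g.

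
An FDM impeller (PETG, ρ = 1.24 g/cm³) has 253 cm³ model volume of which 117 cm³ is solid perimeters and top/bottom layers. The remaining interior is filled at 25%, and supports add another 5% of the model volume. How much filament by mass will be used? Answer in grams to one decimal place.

202.9 g

Volume inside the shell = 253 − 117 = 136 cm³.
Deposited infill: 0.25 × 136 → 34 cm³.
Support = 0.05 × 253, so 12.65 cm³.
Deposited volume: 117 + 34 + 12.65 → 163.65 cm³.
Mass = 163.65 × 1.24, so 202.926 g.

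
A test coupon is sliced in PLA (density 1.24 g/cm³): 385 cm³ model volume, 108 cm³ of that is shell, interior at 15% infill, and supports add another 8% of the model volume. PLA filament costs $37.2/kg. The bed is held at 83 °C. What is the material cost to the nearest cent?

Infill region = 385 − 108, so 277 cm³.
Deposited infill = 0.15 × 277, so 41.55 cm³.
Support: 0.08 × 385 → 30.8 cm³.
Total printed volume: 108 + 41.55 + 30.8 → 180.35 cm³.
Mass = 180.35 × 1.24 = 223.634 g.
Cost = 223.634 g / 1000 × $37.2/kg = $8.32.

$8.32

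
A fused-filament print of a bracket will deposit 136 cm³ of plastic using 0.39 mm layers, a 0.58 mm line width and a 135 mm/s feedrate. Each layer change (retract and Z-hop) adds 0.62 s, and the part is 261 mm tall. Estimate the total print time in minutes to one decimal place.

81.2 minutes

Line area: 0.39 × 0.58 → 0.2262 mm².
Toolpath length = 136 cm³ / 0.2262 mm² = 136000 / 0.2262 = 601237.8 mm.
Extrusion time = 601237.8 / 135, so 4453.6 s.
Layers = ⌈261/0.39⌉ = 670.
Z-hop total = 670 × 0.62 = 415.4 s.
Altogether 4453.6 + 415.4 = 4869 s, i.e. 81.2 minutes.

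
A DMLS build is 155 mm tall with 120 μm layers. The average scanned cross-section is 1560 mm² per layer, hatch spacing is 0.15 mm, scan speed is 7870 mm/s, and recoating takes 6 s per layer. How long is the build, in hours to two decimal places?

2.63 hours

Layers = ⌈155/0.12⌉ = 1292.
Per-layer scan distance = 1560 / 0.15, so 10400 mm.
Per-layer scan time = 10400 / 7870 = 1.3215 s.
Time per layer: 1.3215 + 6 → 7.3215 s.
Total: 1292 × 7.3215 s = 9459.378 s → 2.63 hours.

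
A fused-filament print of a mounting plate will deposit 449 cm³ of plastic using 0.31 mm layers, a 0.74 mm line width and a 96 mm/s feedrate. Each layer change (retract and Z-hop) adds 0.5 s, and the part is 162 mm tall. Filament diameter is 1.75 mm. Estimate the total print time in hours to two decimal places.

5.74 hours

Bead cross-section: 0.31 × 0.74 → 0.2294 mm².
Total extruded path = 449000/0.2294 = 1957279.9 mm.
Print-move time: 1957279.9 / 96 → 20388.3 s.
Layers = ⌈162/0.31⌉ = 523.
Z-hop total = 523 × 0.5, so 261.5 s.
Altogether 20388.3 + 261.5 = 20649.8 s, i.e. 5.74 hours.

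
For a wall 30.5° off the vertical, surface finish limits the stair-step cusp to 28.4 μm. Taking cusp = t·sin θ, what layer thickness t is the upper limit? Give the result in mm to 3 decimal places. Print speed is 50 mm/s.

0.056 mm

t = h_c / sin θ = 0.0284 / 0.5075 = 0.056 mm.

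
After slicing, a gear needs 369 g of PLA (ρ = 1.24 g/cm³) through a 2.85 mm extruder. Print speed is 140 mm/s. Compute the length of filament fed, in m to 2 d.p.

Extruded volume: 369/1.24 = 297.5806 cm³ (297580.6 mm³).
Cross-section of 2.85 mm filament: π·(2.85/2)² = 6.3794 mm².
L = V/A = 297580.6/6.3794 = 46647.11 mm → 46.65 m.

46.65 m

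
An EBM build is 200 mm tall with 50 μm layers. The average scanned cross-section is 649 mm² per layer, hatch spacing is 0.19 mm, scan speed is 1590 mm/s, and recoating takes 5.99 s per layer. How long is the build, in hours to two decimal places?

9.04 hours

Layers = ⌈200/0.05⌉ = 4000.
Scan path per layer = 649 / 0.19, so 3415.8 mm.
Beam time per layer: 3415.8 / 1590 → 2.1483 s.
Layer cycle = 2.1483 + 5.99 = 8.1383 s.
4000 layers × 8.1383 s/layer = 32553.2 s, i.e. 9.04 hours.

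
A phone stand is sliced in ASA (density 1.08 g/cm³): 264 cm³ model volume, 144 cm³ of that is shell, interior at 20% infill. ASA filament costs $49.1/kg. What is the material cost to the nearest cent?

$8.91

Volume inside the shell = 264 − 144, so 120 cm³.
Infill volume: 0.20 × 120 → 24 cm³.
Total printed volume = 144 + 24, so 168 cm³.
Mass = 168 × 1.08, so 181.44 g.
Cost = 181.44 g / 1000 × $49.1/kg = $8.91.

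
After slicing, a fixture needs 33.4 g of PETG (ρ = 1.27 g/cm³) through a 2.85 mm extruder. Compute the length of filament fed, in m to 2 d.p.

Volume = 33.4 g / 1.27 g·cm⁻³ = 26.2992 cm³ = 26299.2 mm³.
Cross-section of 2.85 mm filament: π·(2.85/2)² = 6.3794 mm².
L = V/A = 26299.2/6.3794 = 4122.52 mm → 4.12 m.

4.12 m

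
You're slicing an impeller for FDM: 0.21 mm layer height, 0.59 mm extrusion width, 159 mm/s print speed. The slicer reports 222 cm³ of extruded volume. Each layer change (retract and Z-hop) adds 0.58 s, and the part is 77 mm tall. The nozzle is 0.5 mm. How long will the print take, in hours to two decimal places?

3.19 hours

Line area = 0.21 × 0.59, so 0.1239 mm².
Total extruded path = 222000/0.1239 = 1791767.6 mm.
Print-move time = 1791767.6 / 159 = 11269 s.
Layers = ⌈77/0.21⌉ = 367.
Z-hop total = 367 × 0.58 = 212.86 s.
Altogether 11269 + 212.86 = 11481.86 s, i.e. 3.19 hours.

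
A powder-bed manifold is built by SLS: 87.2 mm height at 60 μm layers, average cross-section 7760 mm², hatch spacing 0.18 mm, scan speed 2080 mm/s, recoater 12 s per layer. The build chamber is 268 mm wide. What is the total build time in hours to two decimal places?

Number of layers: 87.2 / 0.06 → 1454 (rounded up).
Scan path per layer = 7760 / 0.18 = 43111.1 mm.
Laser time per layer: 43111.1 / 2080 → 20.7265 s.
Layer cycle: 20.7265 + 12 → 32.7265 s.
Build time = 1454 × 32.7265 = 47584.331 s = 13.22 hours.

13.22 hours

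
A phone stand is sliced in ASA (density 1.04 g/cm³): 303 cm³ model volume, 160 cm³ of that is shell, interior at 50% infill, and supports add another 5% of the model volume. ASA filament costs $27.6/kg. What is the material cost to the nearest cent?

$7.08

Infill region = 303 − 160, so 143 cm³.
Deposited infill = 0.50 × 143 = 71.5 cm³.
Support: 0.05 × 303 → 15.15 cm³.
Total extruded = 160 + 71.5 + 15.15 = 246.65 cm³.
Mass = 246.65 × 1.04 = 256.516 g.
At $27.6/kg: 256.516/1000 × 27.6 = $7.08.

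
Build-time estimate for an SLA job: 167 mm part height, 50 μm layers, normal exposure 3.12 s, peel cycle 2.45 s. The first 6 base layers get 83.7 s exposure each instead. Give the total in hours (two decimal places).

5.30 hours

Number of layers: 167 / 0.05 → 3340 (rounded up).
Burn-in layers = 6 × (83.7 + 2.45) = 516.9 s.
Normal layers: 3334 × (3.12 + 2.45) → 18570.38 s.
Total = 516.9 + 18570.38 = 19087.28 s = 5.30 hours.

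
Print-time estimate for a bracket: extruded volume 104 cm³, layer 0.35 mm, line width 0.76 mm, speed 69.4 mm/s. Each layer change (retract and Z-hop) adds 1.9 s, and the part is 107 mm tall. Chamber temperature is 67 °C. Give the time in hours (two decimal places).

Extrusion cross-section = 0.35 × 0.76, so 0.266 mm².
Toolpath length = 104 cm³ / 0.266 mm² = 104000 / 0.266 = 390977.4 mm.
Print-move time = 390977.4 / 69.4 = 5633.7 s.
Layers = ⌈107/0.35⌉ = 306.
Z-hop total = 306 × 1.9 = 581.4 s.
Total = 5633.7 + 581.4 = 6215.1 s = 1.73 hours.

1.73 hours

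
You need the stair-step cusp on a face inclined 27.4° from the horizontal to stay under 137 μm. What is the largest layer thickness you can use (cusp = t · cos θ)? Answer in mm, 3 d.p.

t = h_c / cos θ = 0.137 / 0.8878 = 0.154 mm.

0.154 mm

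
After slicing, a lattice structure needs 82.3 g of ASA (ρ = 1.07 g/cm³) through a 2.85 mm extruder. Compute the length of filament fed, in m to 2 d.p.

Extruded volume: 82.3/1.07 = 76.9159 cm³ (76915.9 mm³).
Filament cross-section = π × (2.85/2)² = 6.3794 mm².
Length = 76915.9 / 6.3794 = 12056.92 mm = 12.06 m.

12.06 m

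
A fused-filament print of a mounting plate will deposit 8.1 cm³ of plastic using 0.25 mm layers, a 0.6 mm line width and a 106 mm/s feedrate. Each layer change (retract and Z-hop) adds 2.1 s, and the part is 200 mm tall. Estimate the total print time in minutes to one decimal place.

Extrusion cross-section = 0.25 × 0.6 = 0.15 mm².
Total extruded path = 8100/0.15 = 54000 mm.
Time extruding: 54000 / 106 → 509.4 s.
Layer count = ceil(200 / 0.25) = 800.
Non-print overhead = 800 × 2.1, so 1680 s.
Altogether 509.4 + 1680 = 2189.4 s, i.e. 36.5 minutes.

36.5 minutes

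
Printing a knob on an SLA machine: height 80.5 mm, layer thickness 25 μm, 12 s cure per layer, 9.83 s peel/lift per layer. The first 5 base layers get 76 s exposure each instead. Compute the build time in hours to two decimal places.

19.61 hours

Number of layers: 80.5 / 0.025 → 3220 (rounded up).
Base layers = 5 × (76 + 9.83) = 429.15 s.
Remaining layers = 3215 × (12 + 9.83), so 70183.45 s.
Sum: 429.15 + 70183.45 = 70612.6 s → 19.61 hours.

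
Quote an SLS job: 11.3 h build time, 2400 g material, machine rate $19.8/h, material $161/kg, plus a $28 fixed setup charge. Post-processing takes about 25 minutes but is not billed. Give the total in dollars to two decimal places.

Machine-time cost: 19.8 × 11.3 → $223.74.
Material cost: 161 × 2400/1000 → $386.40.
Total = 223.74 + 386.40 + 28 = $638.14.

$638.14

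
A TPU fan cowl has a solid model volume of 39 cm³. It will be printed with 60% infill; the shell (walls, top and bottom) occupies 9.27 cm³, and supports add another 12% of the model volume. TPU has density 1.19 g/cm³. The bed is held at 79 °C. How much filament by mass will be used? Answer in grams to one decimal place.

37.8 g

Volume inside the shell = 39 − 9.27 = 29.73 cm³.
Deposited infill = 0.60 × 29.73, so 17.838 cm³.
Support: 0.12 × 39 → 4.68 cm³.
Total extruded: 9.27 + 17.838 + 4.68 → 31.788 cm³.
Mass = 31.788 × 1.19, so 37.82772 g.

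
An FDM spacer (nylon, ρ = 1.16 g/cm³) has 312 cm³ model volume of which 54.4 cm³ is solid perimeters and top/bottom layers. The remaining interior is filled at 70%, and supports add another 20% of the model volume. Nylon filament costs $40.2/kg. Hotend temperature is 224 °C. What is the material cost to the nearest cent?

$13.86

Infill region = 312 − 54.4 = 257.6 cm³.
Infill deposited = 0.70 × 257.6, so 180.32 cm³.
Support = 0.20 × 312 = 62.4 cm³.
Total printed volume: 54.4 + 180.32 + 62.4 → 297.12 cm³.
Mass: 297.12 × 1.16 → 344.6592 g.
At $40.2/kg: 344.6592/1000 × 40.2 = $13.86.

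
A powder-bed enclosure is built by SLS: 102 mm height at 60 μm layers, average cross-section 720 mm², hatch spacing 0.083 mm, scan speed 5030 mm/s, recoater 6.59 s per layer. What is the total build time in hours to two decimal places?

3.93 hours

Layers = ⌈102/0.06⌉ = 1700.
Per-layer scan distance: 720 / 0.083 → 8674.7 mm.
Scan time per layer = 8674.7 / 5030, so 1.7246 s.
Layer cycle = 1.7246 + 6.59 = 8.3146 s.
Total: 1700 × 8.3146 s = 14134.82 s → 3.93 hours.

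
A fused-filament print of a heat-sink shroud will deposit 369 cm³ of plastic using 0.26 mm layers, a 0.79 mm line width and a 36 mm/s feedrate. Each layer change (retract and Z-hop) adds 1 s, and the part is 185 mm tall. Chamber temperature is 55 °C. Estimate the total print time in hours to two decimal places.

Bead cross-section: 0.26 × 0.79 → 0.2054 mm².
Total extruded path = 369000/0.2054 = 1796494.6 mm.
Extrusion time = 1796494.6 / 36, so 49902.6 s.
Number of layers: 185 / 0.26 → 712 (rounded up).
Z-hop total = 712 × 1 = 712 s.
Altogether 49902.6 + 712 = 50614.6 s, i.e. 14.06 hours.

14.06 hours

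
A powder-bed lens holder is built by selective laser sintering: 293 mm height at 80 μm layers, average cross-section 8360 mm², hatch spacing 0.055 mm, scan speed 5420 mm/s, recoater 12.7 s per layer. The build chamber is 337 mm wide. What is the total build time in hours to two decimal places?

41.46 hours

Number of layers: 293 / 0.08 → 3663 (rounded up).
Scan path per layer = 8360 / 0.055 = 152000 mm.
Scan time per layer = 152000 / 5420, so 28.0443 s.
Per-layer time: 28.0443 + 12.7 → 40.7443 s.
Total: 3663 × 40.7443 s = 149246.3709 s → 41.46 hours.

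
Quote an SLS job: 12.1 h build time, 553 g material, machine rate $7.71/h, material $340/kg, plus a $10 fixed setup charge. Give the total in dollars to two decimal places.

$291.31

Machine cost = 7.71 × 12.1 = $93.291.
Feedstock cost = 340 × 553/1000 = $188.02.
Total = 93.291 + 188.02 + 10 = 291.311 ≈ $291.31.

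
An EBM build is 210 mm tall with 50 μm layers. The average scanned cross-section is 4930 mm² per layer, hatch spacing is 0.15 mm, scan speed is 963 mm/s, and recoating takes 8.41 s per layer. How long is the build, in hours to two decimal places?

49.63 hours

Number of layers: 210 / 0.05 → 4200 (rounded up).
Per-layer scan distance = 4930 / 0.15 = 32866.7 mm.
Beam time per layer: 32866.7 / 963 → 34.1295 s.
Layer cycle = 34.1295 + 8.41 = 42.5395 s.
Build time = 4200 × 42.5395 = 178665.9 s = 49.63 hours.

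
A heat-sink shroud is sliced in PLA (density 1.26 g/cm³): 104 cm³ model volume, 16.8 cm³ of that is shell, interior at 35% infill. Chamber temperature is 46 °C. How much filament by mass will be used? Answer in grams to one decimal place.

Interior volume = 104 − 16.8 = 87.2 cm³.
Deposited infill = 0.35 × 87.2, so 30.52 cm³.
Total printed volume = 16.8 + 30.52, so 47.32 cm³.
Mass: 47.32 × 1.26 → 59.6232 g.

59.6 g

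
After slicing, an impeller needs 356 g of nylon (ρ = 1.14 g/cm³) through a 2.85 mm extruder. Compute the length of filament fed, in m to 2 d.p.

48.95 m

Extruded volume: 356/1.14 = 312.2807 cm³ (312280.7 mm³).
Cross-section of 2.85 mm filament: π·(2.85/2)² = 6.3794 mm².
Length = 312280.7 / 6.3794 = 48951.42 mm = 48.95 m.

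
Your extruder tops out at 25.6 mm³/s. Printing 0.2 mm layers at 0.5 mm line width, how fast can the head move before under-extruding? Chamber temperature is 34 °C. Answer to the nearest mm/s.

Bead cross-section = 0.2 × 0.5, so 0.1 mm².
v_max = Q/A = 25.6/0.1 = 256.00 mm/s → 256 mm/s.

256 mm/s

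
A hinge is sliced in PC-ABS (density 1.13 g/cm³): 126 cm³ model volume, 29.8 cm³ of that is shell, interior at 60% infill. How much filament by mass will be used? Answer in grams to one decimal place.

98.9 g

Infill region: 126 − 29.8 → 96.2 cm³.
Infill volume = 0.60 × 96.2 = 57.72 cm³.
Total extruded: 29.8 + 57.72 → 87.52 cm³.
Mass = 87.52 × 1.13 = 98.8976 g.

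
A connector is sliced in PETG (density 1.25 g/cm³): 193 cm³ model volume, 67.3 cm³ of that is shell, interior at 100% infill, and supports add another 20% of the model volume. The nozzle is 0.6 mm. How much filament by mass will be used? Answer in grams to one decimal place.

289.5 g

Volume inside the shell = 193 − 67.3 = 125.7 cm³.
Deposited infill = 1.00 × 125.7, so 125.7 cm³.
Support = 0.20 × 193 = 38.6 cm³.
Deposited volume = 67.3 + 125.7 + 38.6, so 231.6 cm³.
Mass = 231.6 × 1.25 = 289.5 g.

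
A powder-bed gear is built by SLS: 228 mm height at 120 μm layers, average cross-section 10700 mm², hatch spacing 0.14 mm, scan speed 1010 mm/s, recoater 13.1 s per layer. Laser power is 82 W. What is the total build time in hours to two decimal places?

Number of layers: 228 / 0.12 → 1900 (rounded up).
Per-layer scan distance = 10700 / 0.14, so 76428.6 mm.
Laser time per layer: 76428.6 / 1010 → 75.6719 s.
Layer cycle = 75.6719 + 13.1 = 88.7719 s.
Build time = 1900 × 88.7719 = 168666.61 s = 46.85 hours.

46.85 hours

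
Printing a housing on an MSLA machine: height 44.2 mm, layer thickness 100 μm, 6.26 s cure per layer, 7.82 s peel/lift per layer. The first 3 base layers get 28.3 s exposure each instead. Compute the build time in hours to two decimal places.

Layers = ⌈44.2/0.1⌉ = 442.
Burn-in layers = 3 × (28.3 + 7.82), so 108.36 s.
Regular layers = 439 × (6.26 + 7.82), so 6181.12 s.
Total = 108.36 + 6181.12 = 6289.48 s = 1.75 hours.

1.75 hours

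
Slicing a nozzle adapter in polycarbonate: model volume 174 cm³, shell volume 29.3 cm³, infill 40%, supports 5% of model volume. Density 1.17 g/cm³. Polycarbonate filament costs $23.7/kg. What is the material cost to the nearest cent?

Interior volume = 174 − 29.3 = 144.7 cm³.
Infill deposited: 0.40 × 144.7 → 57.88 cm³.
Support = 0.05 × 174, so 8.7 cm³.
Total extruded = 29.3 + 57.88 + 8.7 = 95.88 cm³.
Mass = 95.88 × 1.17 = 112.1796 g.
Cost = 112.1796 g / 1000 × $23.7/kg = $2.66.

$2.66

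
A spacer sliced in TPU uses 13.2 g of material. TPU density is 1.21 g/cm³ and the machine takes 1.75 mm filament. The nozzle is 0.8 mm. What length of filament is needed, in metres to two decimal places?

4.54 m

Extruded volume: 13.2/1.21 = 10.9091 cm³ (10909.1 mm³).
Filament cross-section = π × (1.75/2)² = 2.4053 mm².
L = V/A = 10909.1/2.4053 = 4535.44 mm → 4.54 m.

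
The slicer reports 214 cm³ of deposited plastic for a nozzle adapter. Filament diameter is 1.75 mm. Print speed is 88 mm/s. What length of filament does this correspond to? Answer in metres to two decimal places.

A = π r² = π × 0.875² = 2.4053 mm².
Length = 214 cm³ / 2.4053 mm² = 214000 / 2.4053 = 88970.19 mm = 88.97 m.

88.97 m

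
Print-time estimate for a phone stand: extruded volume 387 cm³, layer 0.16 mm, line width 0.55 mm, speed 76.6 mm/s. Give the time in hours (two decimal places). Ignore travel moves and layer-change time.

Line area = 0.16 × 0.55, so 0.088 mm².
Path length: 387000 mm³ / 0.088 mm² → 4397727.3 mm.
Extrusion time = 4397727.3 / 76.6 = 57411.6 s.
That's 57411.6 s → 15.95 hours.

15.95 hours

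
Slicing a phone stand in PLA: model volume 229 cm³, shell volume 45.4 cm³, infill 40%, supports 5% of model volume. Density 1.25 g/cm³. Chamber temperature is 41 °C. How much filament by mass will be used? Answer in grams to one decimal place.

162.9 g

Interior volume: 229 − 45.4 → 183.6 cm³.
Deposited infill = 0.40 × 183.6 = 73.44 cm³.
Support = 0.05 × 229, so 11.45 cm³.
Total printed volume: 45.4 + 73.44 + 11.45 → 130.29 cm³.
Mass: 130.29 × 1.25 → 162.8625 g.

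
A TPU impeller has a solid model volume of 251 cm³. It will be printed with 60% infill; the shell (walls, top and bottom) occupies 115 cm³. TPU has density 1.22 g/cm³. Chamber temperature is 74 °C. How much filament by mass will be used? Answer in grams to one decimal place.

239.9 g

Infill region = 251 − 115 = 136 cm³.
Infill deposited = 0.60 × 136 = 81.6 cm³.
Total extruded: 115 + 81.6 → 196.6 cm³.
Mass: 196.6 × 1.22 → 239.852 g.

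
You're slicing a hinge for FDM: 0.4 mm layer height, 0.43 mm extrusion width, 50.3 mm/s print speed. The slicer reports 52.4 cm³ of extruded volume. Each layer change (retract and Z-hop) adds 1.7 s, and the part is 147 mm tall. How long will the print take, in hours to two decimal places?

1.86 hours

Extrusion cross-section = 0.4 × 0.43, so 0.172 mm².
Path length: 52400 mm³ / 0.172 mm² → 304651.2 mm.
Extrusion time = 304651.2 / 50.3 = 6056.7 s.
Layers = ⌈147/0.4⌉ = 368.
Layer-change overhead = 368 × 1.7 = 625.6 s.
Total = 6056.7 + 625.6 = 6682.3 s = 1.86 hours.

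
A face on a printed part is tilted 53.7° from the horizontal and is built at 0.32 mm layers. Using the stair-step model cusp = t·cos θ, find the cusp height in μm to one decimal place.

cos(53.7°) = 0.5920, so cusp = 0.32 × 0.5920 = 0.18944 mm → 189.4 μm.

189.4 μm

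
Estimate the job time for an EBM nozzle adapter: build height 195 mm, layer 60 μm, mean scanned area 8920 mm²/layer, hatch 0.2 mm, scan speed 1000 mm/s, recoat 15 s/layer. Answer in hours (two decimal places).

Number of layers: 195 / 0.06 → 3250 (rounded up).
Scan path per layer: 8920 / 0.2 → 44600 mm.
Per-layer scan time = 44600 / 1000, so 44.6 s.
Layer cycle = 44.6 + 15 = 59.6 s.
Total: 3250 × 59.6 s = 193700 s → 53.81 hours.

53.81 hours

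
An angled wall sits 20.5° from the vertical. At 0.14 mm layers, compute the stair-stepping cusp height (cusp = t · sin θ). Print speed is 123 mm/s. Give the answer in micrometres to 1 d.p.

49.0 μm

sin(20.5°) = 0.3502, so cusp = 0.14 × 0.3502 = 0.049028 mm → 49.0 μm.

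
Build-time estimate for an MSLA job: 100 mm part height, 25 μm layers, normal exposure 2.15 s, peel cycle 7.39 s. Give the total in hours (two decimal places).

Layers = ⌈100/0.025⌉ = 4000.
Cycle time: 2.15 + 7.39 → 9.54 s.
Build time: 4000 × 9.54 s = 38160 s, i.e. 10.60 hours.

10.60 hours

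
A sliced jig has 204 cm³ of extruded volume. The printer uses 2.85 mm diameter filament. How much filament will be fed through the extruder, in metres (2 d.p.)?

Filament cross-section = π × (2.85/2)² = 6.3794 mm².
L = 204000 mm³ / 6.3794 mm² = 31977.93 mm, i.e. 31.98 m.

31.98 m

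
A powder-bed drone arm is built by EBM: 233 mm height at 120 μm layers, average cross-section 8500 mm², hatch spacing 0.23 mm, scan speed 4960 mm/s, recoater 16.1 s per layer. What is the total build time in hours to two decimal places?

12.70 hours

Number of layers: 233 / 0.12 → 1942 (rounded up).
Hatch length per layer = 8500 / 0.23 = 36956.5 mm.
Beam time per layer = 36956.5 / 4960 = 7.4509 s.
Time per layer = 7.4509 + 16.1, so 23.5509 s.
Build time = 1942 × 23.5509 = 45735.8478 s = 12.70 hours.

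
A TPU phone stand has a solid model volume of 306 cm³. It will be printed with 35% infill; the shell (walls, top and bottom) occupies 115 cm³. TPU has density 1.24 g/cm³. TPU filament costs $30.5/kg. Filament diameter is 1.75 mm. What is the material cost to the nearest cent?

Infill region = 306 − 115 = 191 cm³.
Deposited infill: 0.35 × 191 → 66.85 cm³.
Total extruded = 115 + 66.85 = 181.85 cm³.
Mass = 181.85 × 1.24, so 225.494 g.
Cost = 225.494 g / 1000 × $30.5/kg = $6.88.

$6.88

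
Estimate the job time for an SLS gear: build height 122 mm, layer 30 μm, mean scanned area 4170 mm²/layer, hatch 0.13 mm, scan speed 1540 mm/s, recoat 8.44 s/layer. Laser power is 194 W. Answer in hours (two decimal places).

33.07 hours

Number of layers: 122 / 0.03 → 4067 (rounded up).
Scan path per layer: 4170 / 0.13 → 32076.9 mm.
Laser time per layer = 32076.9 / 1540, so 20.8292 s.
Time per layer = 20.8292 + 8.44, so 29.2692 s.
Total: 4067 × 29.2692 s = 119037.8364 s → 33.07 hours.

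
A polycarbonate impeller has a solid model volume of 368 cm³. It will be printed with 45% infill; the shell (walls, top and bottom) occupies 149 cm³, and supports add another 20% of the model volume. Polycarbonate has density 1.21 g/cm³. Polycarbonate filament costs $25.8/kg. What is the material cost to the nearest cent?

Interior volume = 368 − 149, so 219 cm³.
Deposited infill = 0.45 × 219 = 98.55 cm³.
Support = 0.20 × 368 = 73.6 cm³.
Deposited volume = 149 + 98.55 + 73.6, so 321.15 cm³.
Mass: 321.15 × 1.21 → 388.5915 g.
Cost = 388.5915 g / 1000 × $25.8/kg = $10.03.

$10.03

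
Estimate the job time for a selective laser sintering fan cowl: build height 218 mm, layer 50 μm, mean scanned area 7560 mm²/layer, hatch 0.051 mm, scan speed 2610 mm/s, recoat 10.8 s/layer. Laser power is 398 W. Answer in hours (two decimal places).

Layer count = ceil(218 / 0.05) = 4360.
Hatch length per layer = 7560 / 0.051, so 148235.3 mm.
Scan time per layer = 148235.3 / 2610, so 56.7951 s.
Time per layer = 56.7951 + 10.8, so 67.5951 s.
Build time = 4360 × 67.5951 = 294714.636 s = 81.87 hours.

81.87 hours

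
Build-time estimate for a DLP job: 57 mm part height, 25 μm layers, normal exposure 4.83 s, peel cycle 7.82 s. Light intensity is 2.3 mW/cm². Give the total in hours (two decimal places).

8.01 hours

Layers = ⌈57/0.025⌉ = 2280.
Per-layer time: 4.83 + 7.82 → 12.65 s.
Build time: 2280 × 12.65 s = 28842 s, i.e. 8.01 hours.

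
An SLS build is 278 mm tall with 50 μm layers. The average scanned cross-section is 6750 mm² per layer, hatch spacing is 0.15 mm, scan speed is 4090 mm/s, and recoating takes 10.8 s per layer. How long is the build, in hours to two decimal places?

Number of layers: 278 / 0.05 → 5560 (rounded up).
Per-layer scan distance: 6750 / 0.15 → 45000 mm.
Scan time per layer = 45000 / 4090, so 11.0024 s.
Per-layer time = 11.0024 + 10.8 = 21.8024 s.
Total: 5560 × 21.8024 s = 121221.344 s → 33.67 hours.

33.67 hours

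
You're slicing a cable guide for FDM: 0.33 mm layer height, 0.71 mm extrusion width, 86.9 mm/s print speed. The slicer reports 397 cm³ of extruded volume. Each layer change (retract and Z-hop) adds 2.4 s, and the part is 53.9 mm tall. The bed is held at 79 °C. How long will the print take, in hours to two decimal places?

5.53 hours

Line area: 0.33 × 0.71 → 0.2343 mm².
Path length: 397000 mm³ / 0.2343 mm² → 1694408.9 mm.
Time extruding: 1694408.9 / 86.9 → 19498.4 s.
Layer count = ceil(53.9 / 0.33) = 164.
Layer-change overhead = 164 × 2.4 = 393.6 s.
Total = 19498.4 + 393.6 = 19892 s = 5.53 hours.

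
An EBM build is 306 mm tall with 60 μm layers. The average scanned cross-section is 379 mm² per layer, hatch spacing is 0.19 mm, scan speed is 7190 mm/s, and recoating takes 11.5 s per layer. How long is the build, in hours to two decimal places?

Layer count = ceil(306 / 0.06) = 5100.
Scan path per layer: 379 / 0.19 → 1994.7 mm.
Scan time per layer = 1994.7 / 7190 = 0.2774 s.
Time per layer = 0.2774 + 11.5, so 11.7774 s.
Build time = 5100 × 11.7774 = 60064.74 s = 16.68 hours.

16.68 hours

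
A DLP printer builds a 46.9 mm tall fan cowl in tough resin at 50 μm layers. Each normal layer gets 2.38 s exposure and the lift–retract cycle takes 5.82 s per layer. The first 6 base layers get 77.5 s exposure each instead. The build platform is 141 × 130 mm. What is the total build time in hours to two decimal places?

2.26 hours

Layer count = ceil(46.9 / 0.05) = 938.
Bottom layers = 6 × (77.5 + 5.82) = 499.92 s.
Remaining layers = 932 × (2.38 + 5.82) = 7642.4 s.
Sum: 499.92 + 7642.4 = 8142.32 s → 2.26 hours.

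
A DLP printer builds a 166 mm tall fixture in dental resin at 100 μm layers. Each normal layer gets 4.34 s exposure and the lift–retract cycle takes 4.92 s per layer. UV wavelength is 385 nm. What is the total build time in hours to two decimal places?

Number of layers: 166 / 0.1 → 1660 (rounded up).
Cycle time = 4.34 + 4.92 = 9.26 s.
Build time: 1660 × 9.26 s = 15371.6 s, i.e. 4.27 hours.

4.27 hours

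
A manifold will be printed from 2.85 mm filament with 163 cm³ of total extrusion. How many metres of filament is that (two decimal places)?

25.55 m

Filament cross-section = π × (2.85/2)² = 6.3794 mm².
Length = 163 cm³ / 6.3794 mm² = 163000 / 6.3794 = 25550.99 mm = 25.55 m.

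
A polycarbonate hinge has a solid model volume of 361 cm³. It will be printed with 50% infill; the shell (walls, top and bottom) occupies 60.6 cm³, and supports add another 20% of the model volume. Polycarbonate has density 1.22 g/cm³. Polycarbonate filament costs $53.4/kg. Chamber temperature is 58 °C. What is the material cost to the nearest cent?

$18.44

Infill region: 361 − 60.6 → 300.4 cm³.
Infill volume: 0.50 × 300.4 → 150.2 cm³.
Support: 0.20 × 361 → 72.2 cm³.
Deposited volume = 60.6 + 150.2 + 72.2 = 283 cm³.
Mass = 283 × 1.22, so 345.26 g.
Cost = 345.26 g / 1000 × $53.4/kg = $18.44.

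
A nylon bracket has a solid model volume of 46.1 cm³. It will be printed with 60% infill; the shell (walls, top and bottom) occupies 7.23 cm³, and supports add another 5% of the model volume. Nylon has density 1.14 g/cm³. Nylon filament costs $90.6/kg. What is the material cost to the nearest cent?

Infill region = 46.1 − 7.23 = 38.87 cm³.
Deposited infill: 0.60 × 38.87 → 23.322 cm³.
Support: 0.05 × 46.1 → 2.305 cm³.
Deposited volume = 7.23 + 23.322 + 2.305 = 32.857 cm³.
Mass = 32.857 × 1.14 = 37.45698 g.
Cost = 37.45698 g / 1000 × $90.6/kg = $3.39.

$3.39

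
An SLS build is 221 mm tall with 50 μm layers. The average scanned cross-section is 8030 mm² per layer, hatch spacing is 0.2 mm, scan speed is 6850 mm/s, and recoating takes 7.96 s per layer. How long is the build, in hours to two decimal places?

16.97 hours

Layer count = ceil(221 / 0.05) = 4420.
Hatch length per layer = 8030 / 0.2, so 40150 mm.
Scan time per layer = 40150 / 6850, so 5.8613 s.
Time per layer = 5.8613 + 7.96, so 13.8213 s.
Build time = 4420 × 13.8213 = 61090.146 s = 16.97 hours.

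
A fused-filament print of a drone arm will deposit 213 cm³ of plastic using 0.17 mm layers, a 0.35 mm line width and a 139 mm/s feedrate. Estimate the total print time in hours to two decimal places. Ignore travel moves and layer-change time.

Bead cross-section: 0.17 × 0.35 → 0.0595 mm².
Total extruded path = 213000/0.0595 = 3579831.9 mm.
Print-move time: 3579831.9 / 139 → 25754.2 s.
In the requested units: 25754.2 s = 7.15 hours.

7.15 hours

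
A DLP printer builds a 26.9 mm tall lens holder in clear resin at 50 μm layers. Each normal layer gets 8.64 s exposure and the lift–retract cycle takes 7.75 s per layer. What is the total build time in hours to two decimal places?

Number of layers: 26.9 / 0.05 → 538 (rounded up).
Each layer takes = 8.64 + 7.75, so 16.39 s.
Total = 538 × 16.39 = 8817.82 s = 2.45 hours.

2.45 hours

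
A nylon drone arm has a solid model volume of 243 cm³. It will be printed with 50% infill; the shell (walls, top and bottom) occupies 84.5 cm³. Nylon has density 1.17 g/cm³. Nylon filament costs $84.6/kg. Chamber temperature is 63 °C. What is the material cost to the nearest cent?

Volume inside the shell = 243 − 84.5 = 158.5 cm³.
Deposited infill = 0.50 × 158.5, so 79.25 cm³.
Total printed volume: 84.5 + 79.25 → 163.75 cm³.
Mass: 163.75 × 1.17 → 191.5875 g.
Cost = 191.5875 g / 1000 × $84.6/kg = $16.21.

$16.21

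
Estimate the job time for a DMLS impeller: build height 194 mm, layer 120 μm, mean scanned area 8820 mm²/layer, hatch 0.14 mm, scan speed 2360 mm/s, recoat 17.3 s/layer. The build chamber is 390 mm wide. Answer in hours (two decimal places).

19.76 hours

Layer count = ceil(194 / 0.12) = 1617.
Scan path per layer = 8820 / 0.14, so 63000 mm.
Per-layer scan time = 63000 / 2360, so 26.6949 s.
Layer cycle: 26.6949 + 17.3 → 43.9949 s.
1617 layers × 43.9949 s/layer = 71139.7533 s, i.e. 19.76 hours.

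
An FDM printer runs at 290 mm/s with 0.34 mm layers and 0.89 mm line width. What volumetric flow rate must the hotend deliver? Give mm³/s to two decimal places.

87.75

Extrusion cross-section = 0.34 × 0.89 = 0.3026 mm².
Q = v·A = 290 × 0.3026 = 87.75 mm³/s.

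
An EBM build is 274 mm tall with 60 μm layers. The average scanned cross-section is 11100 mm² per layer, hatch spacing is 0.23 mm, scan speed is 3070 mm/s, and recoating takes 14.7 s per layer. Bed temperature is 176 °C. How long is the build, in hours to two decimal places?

Layer count = ceil(274 / 0.06) = 4567.
Per-layer scan distance = 11100 / 0.23, so 48260.9 mm.
Scan time per layer = 48260.9 / 3070, so 15.7202 s.
Per-layer time: 15.7202 + 14.7 → 30.4202 s.
4567 layers × 30.4202 s/layer = 138929.0534 s, i.e. 38.59 hours.

38.59 hours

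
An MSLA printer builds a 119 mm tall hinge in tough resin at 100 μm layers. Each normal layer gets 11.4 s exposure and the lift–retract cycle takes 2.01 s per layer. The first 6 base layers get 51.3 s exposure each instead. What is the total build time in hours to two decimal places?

Number of layers: 119 / 0.1 → 1190 (rounded up).
Base layers: 6 × (51.3 + 2.01) → 319.86 s.
Remaining layers = 1184 × (11.4 + 2.01) = 15877.44 s.
Total = 319.86 + 15877.44 = 16197.3 s = 4.50 hours.

4.50 hours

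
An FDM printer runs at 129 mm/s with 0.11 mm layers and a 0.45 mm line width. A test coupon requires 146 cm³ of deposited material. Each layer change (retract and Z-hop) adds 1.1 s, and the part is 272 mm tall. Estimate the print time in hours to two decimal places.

7.11 hours

Bead cross-section = 0.11 × 0.45 = 0.0495 mm².
Toolpath length = 146 cm³ / 0.0495 mm² = 146000 / 0.0495 = 2949494.9 mm.
Print-move time = 2949494.9 / 129, so 22864.3 s.
Layers = ⌈272/0.11⌉ = 2473.
Z-hop total = 2473 × 1.1, so 2720.3 s.
Altogether 22864.3 + 2720.3 = 25584.6 s, i.e. 7.11 hours.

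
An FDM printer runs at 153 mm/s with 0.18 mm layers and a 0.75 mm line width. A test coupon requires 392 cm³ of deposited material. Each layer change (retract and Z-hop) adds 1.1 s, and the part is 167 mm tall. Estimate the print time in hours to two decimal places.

Line area: 0.18 × 0.75 → 0.135 mm².
Total extruded path = 392000/0.135 = 2903703.7 mm.
Print-move time: 2903703.7 / 153 → 18978.5 s.
Layer count = ceil(167 / 0.18) = 928.
Non-print overhead: 928 × 1.1 → 1020.8 s.
Total = 18978.5 + 1020.8 = 19999.3 s = 5.56 hours.

5.56 hours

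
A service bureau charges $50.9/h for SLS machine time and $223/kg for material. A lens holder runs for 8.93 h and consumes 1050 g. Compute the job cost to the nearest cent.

Machine-time cost = 50.9 × 8.93, so $454.537.
Material cost: 223 × 1050/1000 → $234.15.
Total = 454.537 + 234.15 = 688.687 ≈ $688.69.

$688.69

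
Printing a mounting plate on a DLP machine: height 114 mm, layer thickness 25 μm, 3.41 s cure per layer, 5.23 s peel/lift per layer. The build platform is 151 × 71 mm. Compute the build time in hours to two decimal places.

Number of layers: 114 / 0.025 → 4560 (rounded up).
Per-layer time = 3.41 + 5.23 = 8.64 s.
Total = 4560 × 8.64 = 39398.4 s = 10.94 hours.

10.94 hours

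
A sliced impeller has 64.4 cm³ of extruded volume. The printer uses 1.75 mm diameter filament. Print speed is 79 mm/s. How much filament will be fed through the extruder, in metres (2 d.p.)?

26.77 m

Cross-section of 1.75 mm filament: π·(1.75/2)² = 2.4053 mm².
Length = 64.4 cm³ / 2.4053 mm² = 64400 / 2.4053 = 26774.21 mm = 26.77 m.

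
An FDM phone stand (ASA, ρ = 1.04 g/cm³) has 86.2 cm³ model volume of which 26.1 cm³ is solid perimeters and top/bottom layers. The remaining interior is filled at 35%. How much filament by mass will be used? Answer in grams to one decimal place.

49.0 g

Volume inside the shell = 86.2 − 26.1 = 60.1 cm³.
Infill volume = 0.35 × 60.1 = 21.035 cm³.
Deposited volume = 26.1 + 21.035 = 47.135 cm³.
Mass = 47.135 × 1.04, so 49.0204 g.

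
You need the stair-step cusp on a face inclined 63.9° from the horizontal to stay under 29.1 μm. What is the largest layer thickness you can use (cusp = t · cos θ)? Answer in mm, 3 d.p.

0.066 mm

t = h_c / cos θ = 0.0291 / 0.4399 = 0.066 mm.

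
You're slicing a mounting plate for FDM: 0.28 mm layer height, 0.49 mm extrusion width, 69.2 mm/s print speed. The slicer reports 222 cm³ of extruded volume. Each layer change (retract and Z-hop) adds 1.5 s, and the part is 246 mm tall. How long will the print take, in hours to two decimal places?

Extrusion cross-section: 0.28 × 0.49 → 0.1372 mm².
Path length: 222000 mm³ / 0.1372 mm² → 1618075.8 mm.
Time extruding = 1618075.8 / 69.2, so 23382.6 s.
Layers = ⌈246/0.28⌉ = 879.
Z-hop total: 879 × 1.5 → 1318.5 s.
Altogether 23382.6 + 1318.5 = 24701.1 s, i.e. 6.86 hours.

6.86 hours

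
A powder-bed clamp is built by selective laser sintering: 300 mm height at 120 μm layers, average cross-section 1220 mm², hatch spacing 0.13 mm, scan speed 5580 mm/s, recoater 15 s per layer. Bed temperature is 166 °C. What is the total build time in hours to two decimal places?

Layers = ⌈300/0.12⌉ = 2500.
Scan path per layer: 1220 / 0.13 → 9384.6 mm.
Per-layer scan time = 9384.6 / 5580 = 1.6818 s.
Time per layer = 1.6818 + 15, so 16.6818 s.
2500 layers × 16.6818 s/layer = 41704.5 s, i.e. 11.58 hours.

11.58 hours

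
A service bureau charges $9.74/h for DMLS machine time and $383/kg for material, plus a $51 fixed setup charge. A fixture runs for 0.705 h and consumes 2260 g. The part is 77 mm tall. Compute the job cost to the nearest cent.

Time charge: 9.74 × 0.705 → $6.8667.
Material charge = 383 × 2260/1000 = $865.58.
Total = 6.8667 + 865.58 + 51 = 923.4467 ≈ $923.45.

$923.45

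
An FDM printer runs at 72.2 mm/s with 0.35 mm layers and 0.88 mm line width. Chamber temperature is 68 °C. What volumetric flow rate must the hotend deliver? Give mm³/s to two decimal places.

Bead cross-section = 0.35 × 0.88 = 0.308 mm².
Q = v·A = 72.2 × 0.308 = 22.24 mm³/s.

22.24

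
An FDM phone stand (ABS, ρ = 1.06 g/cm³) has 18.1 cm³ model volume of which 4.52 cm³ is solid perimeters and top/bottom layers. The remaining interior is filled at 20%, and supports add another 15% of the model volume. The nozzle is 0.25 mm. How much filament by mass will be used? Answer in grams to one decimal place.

Interior volume = 18.1 − 4.52 = 13.58 cm³.
Infill deposited = 0.20 × 13.58, so 2.716 cm³.
Support = 0.15 × 18.1 = 2.715 cm³.
Total printed volume = 4.52 + 2.716 + 2.715, so 9.951 cm³.
Mass = 9.951 × 1.06 = 10.54806 g.

10.5 g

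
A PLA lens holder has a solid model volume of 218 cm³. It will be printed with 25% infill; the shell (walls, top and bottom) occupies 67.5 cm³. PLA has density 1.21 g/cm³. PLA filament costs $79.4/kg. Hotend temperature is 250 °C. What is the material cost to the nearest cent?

$10.10

Interior volume: 218 − 67.5 → 150.5 cm³.
Infill volume = 0.25 × 150.5, so 37.625 cm³.
Total extruded = 67.5 + 37.625, so 105.125 cm³.
Mass = 105.125 × 1.21 = 127.20125 g.
Cost = 127.20125 g / 1000 × $79.4/kg = $10.10.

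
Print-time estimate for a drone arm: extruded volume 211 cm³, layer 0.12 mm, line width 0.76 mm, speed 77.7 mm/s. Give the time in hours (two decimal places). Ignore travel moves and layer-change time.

8.27 hours

Extrusion cross-section: 0.12 × 0.76 → 0.0912 mm².
Path length: 211000 mm³ / 0.0912 mm² → 2313596.5 mm.
Print-move time = 2313596.5 / 77.7, so 29776 s.
Converting: 29776 s = 8.27 hours.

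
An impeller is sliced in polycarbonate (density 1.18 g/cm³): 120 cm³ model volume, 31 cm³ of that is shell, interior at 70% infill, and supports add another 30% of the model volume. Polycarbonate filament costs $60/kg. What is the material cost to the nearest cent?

Volume inside the shell: 120 − 31 → 89 cm³.
Infill volume: 0.70 × 89 → 62.3 cm³.
Support: 0.30 × 120 → 36 cm³.
Deposited volume = 31 + 62.3 + 36 = 129.3 cm³.
Mass = 129.3 × 1.18 = 152.574 g.
At $60/kg: 152.574/1000 × 60 = $9.15.

$9.15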